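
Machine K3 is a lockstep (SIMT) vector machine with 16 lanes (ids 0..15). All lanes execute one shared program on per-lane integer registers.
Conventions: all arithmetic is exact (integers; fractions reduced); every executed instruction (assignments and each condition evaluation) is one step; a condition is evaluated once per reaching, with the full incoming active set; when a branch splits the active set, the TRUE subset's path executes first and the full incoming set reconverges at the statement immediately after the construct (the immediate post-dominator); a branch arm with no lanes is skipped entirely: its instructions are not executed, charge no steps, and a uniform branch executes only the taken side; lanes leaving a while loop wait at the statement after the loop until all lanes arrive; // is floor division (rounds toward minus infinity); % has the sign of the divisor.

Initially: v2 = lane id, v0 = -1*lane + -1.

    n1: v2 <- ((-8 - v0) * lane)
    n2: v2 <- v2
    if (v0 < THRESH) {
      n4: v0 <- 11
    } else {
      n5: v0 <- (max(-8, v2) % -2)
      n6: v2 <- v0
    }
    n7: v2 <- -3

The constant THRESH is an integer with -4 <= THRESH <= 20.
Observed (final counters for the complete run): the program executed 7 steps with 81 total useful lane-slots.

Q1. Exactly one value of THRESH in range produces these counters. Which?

Answer: THRESH = -1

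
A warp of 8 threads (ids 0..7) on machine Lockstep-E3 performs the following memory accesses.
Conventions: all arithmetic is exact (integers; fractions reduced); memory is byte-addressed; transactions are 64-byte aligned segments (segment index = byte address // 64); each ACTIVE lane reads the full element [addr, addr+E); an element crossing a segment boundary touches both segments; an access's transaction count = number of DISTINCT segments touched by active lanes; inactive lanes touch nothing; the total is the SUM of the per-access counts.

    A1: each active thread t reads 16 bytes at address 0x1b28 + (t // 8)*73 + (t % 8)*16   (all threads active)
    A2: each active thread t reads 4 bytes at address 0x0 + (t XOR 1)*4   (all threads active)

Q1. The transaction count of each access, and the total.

A1: 3 transactions
A2: 1 transaction

Answer: 3,1; total 4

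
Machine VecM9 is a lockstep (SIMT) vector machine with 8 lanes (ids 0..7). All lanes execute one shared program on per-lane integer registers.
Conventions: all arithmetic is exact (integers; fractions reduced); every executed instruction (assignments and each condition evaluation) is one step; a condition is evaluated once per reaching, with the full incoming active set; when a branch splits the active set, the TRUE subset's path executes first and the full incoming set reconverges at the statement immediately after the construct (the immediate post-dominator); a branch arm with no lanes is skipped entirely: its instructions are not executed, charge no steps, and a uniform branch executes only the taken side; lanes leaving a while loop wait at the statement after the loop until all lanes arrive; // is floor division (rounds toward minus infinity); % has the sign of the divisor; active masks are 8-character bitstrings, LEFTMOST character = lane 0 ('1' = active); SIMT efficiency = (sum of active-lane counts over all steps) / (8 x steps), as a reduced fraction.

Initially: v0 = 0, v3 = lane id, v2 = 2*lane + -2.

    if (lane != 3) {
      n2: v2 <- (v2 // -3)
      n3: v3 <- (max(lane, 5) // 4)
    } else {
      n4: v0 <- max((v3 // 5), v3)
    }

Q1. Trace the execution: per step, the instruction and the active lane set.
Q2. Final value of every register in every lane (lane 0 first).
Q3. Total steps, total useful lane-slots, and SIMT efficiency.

step 0: eval (lane != 3)             11111111
step 1: v2 <- (v2 // -3)             11101111
step 2: v3 <- (max(lane, 5) // 4)    11101111
step 3: v0 <- max((v3 // 5), v3)     00010000

Answer: 4 steps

v0: 0,0,0,3,0,0,0,0
v3: 1,1,1,3,1,1,1,1
v2: 0,0,-1,4,-2,-3,-4,-4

steps = 4; useful = 23; efficiency = 23/32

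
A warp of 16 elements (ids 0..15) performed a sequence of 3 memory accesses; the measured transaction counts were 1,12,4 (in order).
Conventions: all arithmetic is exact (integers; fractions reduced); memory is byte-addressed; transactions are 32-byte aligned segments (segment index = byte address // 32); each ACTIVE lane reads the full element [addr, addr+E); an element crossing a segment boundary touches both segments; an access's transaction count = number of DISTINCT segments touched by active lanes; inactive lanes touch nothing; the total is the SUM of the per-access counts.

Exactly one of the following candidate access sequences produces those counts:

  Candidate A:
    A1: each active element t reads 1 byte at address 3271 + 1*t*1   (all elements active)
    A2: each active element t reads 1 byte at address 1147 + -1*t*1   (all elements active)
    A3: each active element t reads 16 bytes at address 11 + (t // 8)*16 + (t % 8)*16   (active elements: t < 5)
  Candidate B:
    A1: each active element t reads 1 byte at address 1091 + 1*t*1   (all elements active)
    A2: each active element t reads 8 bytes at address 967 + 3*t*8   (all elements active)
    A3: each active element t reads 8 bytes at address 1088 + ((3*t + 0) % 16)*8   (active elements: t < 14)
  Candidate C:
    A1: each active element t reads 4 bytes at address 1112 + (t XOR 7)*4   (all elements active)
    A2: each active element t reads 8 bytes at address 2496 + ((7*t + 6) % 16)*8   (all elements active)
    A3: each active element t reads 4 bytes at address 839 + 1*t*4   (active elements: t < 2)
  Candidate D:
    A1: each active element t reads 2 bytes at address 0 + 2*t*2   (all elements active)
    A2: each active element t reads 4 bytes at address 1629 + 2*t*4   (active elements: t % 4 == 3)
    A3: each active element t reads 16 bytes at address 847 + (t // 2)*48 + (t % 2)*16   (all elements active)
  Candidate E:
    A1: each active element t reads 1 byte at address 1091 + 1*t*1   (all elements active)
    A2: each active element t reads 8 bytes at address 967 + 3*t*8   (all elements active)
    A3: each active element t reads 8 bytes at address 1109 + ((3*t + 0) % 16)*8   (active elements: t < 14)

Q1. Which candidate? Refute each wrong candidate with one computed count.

A: A2 gives 1 transaction, not 12
C: A1 gives 3 transactions, not 1
D: A1 gives 2 transactions, not 1
E: A3 gives 5 transactions, not 4
B: all counts match (1,12,4)

Answer: B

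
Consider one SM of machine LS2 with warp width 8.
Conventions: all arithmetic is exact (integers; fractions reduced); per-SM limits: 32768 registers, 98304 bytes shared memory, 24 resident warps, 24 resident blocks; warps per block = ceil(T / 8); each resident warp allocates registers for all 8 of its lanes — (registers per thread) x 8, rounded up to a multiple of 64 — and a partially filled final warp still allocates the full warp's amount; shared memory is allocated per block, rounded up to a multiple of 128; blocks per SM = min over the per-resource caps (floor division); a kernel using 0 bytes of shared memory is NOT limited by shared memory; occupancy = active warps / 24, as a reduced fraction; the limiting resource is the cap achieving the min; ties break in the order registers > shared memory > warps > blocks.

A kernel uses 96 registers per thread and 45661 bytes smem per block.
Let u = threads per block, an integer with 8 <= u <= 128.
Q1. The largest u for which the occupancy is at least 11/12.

Answer: u = 96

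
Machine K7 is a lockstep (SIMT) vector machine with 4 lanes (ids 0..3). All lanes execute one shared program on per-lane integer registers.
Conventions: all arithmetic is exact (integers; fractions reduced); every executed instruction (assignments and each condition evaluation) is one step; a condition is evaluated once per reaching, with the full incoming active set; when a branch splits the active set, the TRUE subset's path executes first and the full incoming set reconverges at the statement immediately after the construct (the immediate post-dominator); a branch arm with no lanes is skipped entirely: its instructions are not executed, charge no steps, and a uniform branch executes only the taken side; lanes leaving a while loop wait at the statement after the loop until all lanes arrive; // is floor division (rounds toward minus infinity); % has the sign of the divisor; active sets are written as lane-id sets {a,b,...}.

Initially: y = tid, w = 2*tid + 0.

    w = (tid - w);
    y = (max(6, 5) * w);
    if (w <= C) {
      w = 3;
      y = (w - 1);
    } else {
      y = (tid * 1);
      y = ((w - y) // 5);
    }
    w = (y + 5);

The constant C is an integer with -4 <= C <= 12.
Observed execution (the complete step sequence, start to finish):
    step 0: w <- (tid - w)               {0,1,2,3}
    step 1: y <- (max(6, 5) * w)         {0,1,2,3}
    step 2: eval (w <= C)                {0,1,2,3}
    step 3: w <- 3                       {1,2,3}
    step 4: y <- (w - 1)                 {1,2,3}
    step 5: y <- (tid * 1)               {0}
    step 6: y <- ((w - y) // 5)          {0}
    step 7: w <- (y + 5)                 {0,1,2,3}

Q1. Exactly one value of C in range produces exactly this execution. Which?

Answer: C = -1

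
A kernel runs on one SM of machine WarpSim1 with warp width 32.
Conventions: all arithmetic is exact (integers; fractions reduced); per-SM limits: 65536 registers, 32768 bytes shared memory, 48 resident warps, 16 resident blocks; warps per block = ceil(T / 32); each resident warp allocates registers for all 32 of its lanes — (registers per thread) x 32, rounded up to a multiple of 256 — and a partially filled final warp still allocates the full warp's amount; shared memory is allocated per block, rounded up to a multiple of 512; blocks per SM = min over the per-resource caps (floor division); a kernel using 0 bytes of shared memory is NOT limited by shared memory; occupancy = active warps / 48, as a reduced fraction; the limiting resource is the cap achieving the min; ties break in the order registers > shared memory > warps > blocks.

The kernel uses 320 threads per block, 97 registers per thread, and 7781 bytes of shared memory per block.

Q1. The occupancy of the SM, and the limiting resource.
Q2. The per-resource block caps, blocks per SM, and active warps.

Answer: occupancy 5/24, limited by registers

registers: 1 block
shared memory: 4 blocks
warps: 4 blocks
blocks: 16 blocks

Answer: 1 block, 10 active warps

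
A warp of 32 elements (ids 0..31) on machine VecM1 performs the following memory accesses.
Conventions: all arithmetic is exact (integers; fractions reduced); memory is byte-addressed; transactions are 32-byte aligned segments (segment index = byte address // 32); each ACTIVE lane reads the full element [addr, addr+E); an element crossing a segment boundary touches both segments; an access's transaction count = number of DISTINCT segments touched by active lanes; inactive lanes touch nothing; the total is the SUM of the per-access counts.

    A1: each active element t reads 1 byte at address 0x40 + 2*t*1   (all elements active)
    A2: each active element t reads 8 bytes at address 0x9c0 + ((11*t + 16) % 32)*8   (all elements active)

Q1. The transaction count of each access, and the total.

A1: 2 transactions
A2: 8 transactions

Answer: 2,8; total 10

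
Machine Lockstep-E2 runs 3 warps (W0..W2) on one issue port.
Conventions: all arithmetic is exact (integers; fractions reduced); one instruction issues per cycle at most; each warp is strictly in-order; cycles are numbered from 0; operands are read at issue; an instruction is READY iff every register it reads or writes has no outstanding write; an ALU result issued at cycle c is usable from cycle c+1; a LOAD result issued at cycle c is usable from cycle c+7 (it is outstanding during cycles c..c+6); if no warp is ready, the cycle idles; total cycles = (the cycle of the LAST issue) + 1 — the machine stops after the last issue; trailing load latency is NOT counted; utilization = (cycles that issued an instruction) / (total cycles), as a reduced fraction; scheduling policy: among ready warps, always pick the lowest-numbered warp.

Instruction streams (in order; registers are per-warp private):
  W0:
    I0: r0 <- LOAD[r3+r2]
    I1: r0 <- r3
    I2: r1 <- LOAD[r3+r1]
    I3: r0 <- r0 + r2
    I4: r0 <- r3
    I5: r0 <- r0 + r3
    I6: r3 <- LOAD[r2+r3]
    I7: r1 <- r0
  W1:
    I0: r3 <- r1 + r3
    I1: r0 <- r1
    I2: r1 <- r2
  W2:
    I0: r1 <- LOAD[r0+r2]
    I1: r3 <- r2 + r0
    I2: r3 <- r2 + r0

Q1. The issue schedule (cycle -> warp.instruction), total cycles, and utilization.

cycle 0: W0.I0
cycle 1: W1.I0
cycle 2: W1.I1
cycle 3: W1.I2
cycle 4: W2.I0
cycle 5: W2.I1
cycle 6: W2.I2
cycle 7: W0.I1
cycle 8: W0.I2
cycle 9: W0.I3
cycle 10: W0.I4
cycle 11: W0.I5
cycle 12: W0.I6
cycle 13: idle
cycle 14: idle
cycle 15: W0.I7

Answer: 16 cycles, utilization 7/8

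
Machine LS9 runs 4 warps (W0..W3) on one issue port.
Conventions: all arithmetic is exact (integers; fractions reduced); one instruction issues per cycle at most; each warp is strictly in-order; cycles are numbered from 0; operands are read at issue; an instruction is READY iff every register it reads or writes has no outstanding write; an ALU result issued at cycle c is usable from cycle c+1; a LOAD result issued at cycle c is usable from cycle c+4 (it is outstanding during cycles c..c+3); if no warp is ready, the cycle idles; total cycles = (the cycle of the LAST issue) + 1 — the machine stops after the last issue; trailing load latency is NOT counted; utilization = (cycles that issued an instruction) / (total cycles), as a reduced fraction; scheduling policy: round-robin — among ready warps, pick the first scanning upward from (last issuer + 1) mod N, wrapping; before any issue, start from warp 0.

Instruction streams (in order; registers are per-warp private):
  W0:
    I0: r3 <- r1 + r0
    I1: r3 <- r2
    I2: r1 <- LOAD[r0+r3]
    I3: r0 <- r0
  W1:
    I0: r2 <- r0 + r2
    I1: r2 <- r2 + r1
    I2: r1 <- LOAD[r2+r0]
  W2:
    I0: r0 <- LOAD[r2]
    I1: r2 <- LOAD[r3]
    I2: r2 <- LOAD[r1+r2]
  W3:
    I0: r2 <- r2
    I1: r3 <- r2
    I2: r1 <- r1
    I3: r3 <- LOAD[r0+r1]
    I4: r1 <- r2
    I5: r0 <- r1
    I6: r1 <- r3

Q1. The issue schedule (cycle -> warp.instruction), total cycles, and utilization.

cycle 0: W0.I0
cycle 1: W1.I0
cycle 2: W2.I0
cycle 3: W3.I0
cycle 4: W0.I1
cycle 5: W1.I1
cycle 6: W2.I1
cycle 7: W3.I1
cycle 8: W0.I2
cycle 9: W1.I2
cycle 10: W2.I2
cycle 11: W3.I2
cycle 12: W0.I3
cycle 13: W3.I3
cycle 14: W3.I4
cycle 15: W3.I5
cycle 16: idle
cycle 17: W3.I6

Answer: 18 cycles, utilization 17/18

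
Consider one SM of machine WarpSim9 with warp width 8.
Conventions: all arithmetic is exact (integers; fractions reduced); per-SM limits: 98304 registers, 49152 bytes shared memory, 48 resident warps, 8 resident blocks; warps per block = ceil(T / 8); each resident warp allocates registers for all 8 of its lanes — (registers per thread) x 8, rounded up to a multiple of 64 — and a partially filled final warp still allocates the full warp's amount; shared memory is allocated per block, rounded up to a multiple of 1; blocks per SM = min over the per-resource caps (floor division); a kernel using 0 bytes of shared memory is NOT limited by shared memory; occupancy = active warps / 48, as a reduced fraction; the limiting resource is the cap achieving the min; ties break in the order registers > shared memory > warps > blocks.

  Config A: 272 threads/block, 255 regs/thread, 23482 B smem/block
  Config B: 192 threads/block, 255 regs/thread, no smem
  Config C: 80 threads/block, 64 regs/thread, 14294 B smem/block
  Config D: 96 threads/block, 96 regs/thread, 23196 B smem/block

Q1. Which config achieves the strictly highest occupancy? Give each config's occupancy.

occupancies: A 17/24, B 1, C 5/8, D 1/2

Answer: B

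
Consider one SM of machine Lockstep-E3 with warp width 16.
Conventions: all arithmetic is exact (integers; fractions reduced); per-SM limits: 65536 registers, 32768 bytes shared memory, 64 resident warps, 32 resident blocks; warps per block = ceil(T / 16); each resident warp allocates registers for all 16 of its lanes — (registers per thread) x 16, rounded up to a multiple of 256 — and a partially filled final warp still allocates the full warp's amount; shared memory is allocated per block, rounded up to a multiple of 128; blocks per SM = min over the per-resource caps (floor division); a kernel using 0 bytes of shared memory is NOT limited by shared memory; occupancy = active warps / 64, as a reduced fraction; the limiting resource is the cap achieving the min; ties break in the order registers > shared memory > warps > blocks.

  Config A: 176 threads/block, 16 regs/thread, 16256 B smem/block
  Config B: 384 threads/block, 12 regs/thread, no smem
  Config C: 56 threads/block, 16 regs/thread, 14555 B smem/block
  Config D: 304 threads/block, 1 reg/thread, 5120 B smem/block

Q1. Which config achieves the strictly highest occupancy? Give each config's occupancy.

occupancies: A 11/32, B 3/4, C 1/8, D 57/64

Answer: D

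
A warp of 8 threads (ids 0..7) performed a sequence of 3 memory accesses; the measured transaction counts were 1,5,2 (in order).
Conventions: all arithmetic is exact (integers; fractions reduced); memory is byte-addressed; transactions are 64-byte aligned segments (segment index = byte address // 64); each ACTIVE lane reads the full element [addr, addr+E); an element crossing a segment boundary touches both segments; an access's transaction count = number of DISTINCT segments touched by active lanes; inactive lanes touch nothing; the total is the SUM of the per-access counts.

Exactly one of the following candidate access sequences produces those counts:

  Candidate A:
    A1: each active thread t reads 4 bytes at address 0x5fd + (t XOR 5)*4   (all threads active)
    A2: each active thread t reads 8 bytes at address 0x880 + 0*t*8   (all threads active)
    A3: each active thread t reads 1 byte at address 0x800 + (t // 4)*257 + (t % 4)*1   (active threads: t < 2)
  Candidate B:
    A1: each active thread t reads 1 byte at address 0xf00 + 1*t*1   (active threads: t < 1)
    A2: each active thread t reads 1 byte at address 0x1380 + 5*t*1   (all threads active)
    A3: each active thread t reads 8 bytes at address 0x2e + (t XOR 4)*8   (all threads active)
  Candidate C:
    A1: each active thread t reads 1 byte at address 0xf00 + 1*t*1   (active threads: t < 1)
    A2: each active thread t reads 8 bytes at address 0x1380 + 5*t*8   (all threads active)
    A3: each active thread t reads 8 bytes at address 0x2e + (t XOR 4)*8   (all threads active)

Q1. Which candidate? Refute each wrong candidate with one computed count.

A: A1 gives 2 transactions, not 1
B: A2 gives 1 transaction, not 5
C: all counts match (1,5,2)

Answer: C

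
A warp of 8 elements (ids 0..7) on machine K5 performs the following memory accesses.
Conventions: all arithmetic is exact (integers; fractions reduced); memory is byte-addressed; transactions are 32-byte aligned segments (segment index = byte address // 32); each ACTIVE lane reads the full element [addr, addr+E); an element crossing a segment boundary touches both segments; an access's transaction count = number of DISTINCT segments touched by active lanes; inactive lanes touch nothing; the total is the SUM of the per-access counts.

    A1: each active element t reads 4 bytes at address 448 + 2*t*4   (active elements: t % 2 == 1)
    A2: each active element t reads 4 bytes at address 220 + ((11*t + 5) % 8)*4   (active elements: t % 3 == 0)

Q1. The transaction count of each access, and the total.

A1: 2 transactions
A2: 1 transaction

Answer: 2,1; total 3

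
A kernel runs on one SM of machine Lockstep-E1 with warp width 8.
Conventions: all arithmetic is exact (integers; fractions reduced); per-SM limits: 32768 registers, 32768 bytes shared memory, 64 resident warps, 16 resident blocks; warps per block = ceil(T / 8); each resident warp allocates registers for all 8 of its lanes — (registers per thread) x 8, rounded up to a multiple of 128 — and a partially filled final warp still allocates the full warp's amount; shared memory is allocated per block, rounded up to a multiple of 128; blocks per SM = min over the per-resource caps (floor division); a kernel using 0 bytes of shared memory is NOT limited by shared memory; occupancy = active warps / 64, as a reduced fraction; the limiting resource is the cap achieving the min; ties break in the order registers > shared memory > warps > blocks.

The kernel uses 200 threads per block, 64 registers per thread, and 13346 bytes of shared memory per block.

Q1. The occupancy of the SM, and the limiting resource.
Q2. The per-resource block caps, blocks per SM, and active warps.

Answer: occupancy 25/32, limited by registers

registers: 2 blocks
shared memory: 2 blocks
warps: 2 blocks
blocks: 16 blocks

Answer: 2 blocks, 50 active warps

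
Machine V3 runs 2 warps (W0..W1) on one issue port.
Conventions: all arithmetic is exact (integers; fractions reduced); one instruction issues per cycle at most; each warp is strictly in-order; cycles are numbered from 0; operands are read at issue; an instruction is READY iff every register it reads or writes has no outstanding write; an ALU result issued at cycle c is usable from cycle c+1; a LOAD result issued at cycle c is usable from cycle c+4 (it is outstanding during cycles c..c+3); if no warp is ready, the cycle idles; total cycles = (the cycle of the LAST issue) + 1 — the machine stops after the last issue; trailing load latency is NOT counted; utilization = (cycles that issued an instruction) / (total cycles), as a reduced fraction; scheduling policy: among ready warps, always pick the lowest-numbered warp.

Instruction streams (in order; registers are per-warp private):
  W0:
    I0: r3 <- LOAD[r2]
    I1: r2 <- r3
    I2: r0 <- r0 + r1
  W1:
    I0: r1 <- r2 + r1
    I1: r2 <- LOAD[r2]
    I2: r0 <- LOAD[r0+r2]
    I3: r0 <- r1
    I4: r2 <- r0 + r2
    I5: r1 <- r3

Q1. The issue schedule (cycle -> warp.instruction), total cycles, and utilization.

cycle 0: W0.I0
cycle 1: W1.I0
cycle 2: W1.I1
cycle 3: idle
cycle 4: W0.I1
cycle 5: W0.I2
cycle 6: W1.I2
cycle 7: idle
cycle 8: idle
cycle 9: idle
cycle 10: W1.I3
cycle 11: W1.I4
cycle 12: W1.I5

Answer: 13 cycles, utilization 9/13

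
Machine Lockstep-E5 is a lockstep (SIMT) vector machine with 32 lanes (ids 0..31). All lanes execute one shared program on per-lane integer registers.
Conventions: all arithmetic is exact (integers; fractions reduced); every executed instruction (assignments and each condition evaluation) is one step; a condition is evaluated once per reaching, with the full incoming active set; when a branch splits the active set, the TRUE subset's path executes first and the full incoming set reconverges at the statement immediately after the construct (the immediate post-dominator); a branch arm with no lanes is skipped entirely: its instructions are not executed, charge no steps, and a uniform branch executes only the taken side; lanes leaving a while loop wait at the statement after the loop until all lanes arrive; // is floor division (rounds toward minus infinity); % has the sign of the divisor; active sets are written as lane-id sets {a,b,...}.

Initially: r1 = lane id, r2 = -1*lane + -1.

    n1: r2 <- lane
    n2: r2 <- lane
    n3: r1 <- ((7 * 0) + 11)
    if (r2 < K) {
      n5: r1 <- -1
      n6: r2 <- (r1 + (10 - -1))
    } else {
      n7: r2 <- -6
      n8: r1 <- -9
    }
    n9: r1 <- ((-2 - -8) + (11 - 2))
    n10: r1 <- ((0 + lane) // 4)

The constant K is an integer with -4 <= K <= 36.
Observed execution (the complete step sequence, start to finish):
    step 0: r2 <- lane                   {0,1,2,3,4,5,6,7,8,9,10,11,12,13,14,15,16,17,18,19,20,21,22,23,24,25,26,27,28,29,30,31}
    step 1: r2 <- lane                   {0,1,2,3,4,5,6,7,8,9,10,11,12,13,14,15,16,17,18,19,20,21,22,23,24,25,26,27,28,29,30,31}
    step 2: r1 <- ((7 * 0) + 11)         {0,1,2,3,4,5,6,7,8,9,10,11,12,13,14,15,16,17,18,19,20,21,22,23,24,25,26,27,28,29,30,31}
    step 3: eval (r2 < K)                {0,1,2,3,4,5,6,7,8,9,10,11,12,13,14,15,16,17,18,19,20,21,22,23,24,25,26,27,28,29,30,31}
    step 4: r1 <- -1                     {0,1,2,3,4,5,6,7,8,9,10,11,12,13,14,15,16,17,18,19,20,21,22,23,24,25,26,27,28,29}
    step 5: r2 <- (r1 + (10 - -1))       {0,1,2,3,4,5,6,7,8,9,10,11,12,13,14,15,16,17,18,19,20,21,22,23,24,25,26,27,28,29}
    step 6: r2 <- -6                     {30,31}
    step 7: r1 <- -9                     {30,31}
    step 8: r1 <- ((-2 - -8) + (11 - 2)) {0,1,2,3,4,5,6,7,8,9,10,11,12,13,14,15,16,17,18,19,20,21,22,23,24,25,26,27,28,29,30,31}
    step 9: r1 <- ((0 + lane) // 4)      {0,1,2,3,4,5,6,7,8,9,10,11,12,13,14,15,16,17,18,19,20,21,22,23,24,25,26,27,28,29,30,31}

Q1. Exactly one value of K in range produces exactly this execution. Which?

Answer: K = 30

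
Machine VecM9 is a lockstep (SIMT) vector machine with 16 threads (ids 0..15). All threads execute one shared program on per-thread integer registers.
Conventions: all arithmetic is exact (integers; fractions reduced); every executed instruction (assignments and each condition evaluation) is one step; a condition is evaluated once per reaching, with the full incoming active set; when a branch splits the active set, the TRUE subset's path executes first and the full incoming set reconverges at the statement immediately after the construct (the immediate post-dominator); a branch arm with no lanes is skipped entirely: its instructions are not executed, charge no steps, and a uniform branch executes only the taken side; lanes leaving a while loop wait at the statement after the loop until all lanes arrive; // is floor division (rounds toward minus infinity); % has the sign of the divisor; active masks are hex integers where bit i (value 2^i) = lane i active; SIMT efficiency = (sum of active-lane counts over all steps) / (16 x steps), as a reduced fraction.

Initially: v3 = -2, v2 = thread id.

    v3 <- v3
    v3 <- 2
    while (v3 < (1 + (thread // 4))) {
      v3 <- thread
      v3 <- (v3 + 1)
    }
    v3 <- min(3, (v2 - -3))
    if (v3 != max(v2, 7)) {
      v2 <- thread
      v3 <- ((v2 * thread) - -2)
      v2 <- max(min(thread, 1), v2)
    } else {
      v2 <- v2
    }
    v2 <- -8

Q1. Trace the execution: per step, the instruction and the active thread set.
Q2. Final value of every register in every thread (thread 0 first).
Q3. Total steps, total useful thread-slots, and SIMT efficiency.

step 0: v3 <- v3                     0xffff
step 1: v3 <- 2                      0xffff
step 2: eval (v3 < (1 + (thread // 4))) 0xffff
step 3: v3 <- thread                 0xff00
step 4: v3 <- (v3 + 1)               0xff00
step 5: eval (v3 < (1 + (thread // 4))) 0xff00
step 6: v3 <- min(3, (v2 - -3))      0xffff
step 7: eval (v3 != max(v2, 7))      0xffff
step 8: v2 <- thread                 0xffff
step 9: v3 <- ((v2 * thread) - -2)   0xffff
step 10: v2 <- max(min(thread, 1), v2) 0xffff
step 11: v2 <- -8                     0xffff

Answer: 12 steps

v3: 2,3,6,11,18,27,38,51,66,83,102,123,146,171,198,227
v2: -8,-8,-8,-8,-8,-8,-8,-8,-8,-8,-8,-8,-8,-8,-8,-8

steps = 12; useful = 168; efficiency = 168/192 = 7/8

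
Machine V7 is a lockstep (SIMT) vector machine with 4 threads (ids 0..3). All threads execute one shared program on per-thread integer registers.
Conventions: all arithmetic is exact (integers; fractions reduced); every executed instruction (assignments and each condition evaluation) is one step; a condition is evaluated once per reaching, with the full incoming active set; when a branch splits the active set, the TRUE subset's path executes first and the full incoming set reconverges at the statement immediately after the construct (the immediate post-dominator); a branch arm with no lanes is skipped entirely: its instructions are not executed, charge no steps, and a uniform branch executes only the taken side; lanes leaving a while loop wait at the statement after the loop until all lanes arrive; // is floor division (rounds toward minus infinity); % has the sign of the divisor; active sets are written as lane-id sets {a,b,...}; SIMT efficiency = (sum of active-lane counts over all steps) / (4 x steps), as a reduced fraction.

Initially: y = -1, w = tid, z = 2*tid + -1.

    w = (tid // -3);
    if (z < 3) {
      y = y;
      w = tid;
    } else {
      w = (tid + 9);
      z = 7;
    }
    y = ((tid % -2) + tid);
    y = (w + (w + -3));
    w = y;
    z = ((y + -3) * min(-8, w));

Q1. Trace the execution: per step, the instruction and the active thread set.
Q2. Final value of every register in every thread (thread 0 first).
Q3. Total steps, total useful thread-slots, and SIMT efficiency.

step 0: w <- (tid // -3)             {0,1,2,3}
step 1: eval (z < 3)                 {0,1,2,3}
step 2: y <- y                       {0,1}
step 3: w <- tid                     {0,1}
step 4: w <- (tid + 9)               {2,3}
step 5: z <- 7                       {2,3}
step 6: y <- ((tid % -2) + tid)      {0,1,2,3}
step 7: y <- (w + (w + -3))          {0,1,2,3}
step 8: w <- y                       {0,1,2,3}
step 9: z <- ((y + -3) * min(-8, w)) {0,1,2,3}

Answer: 10 steps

y: -3,-1,19,21
w: -3,-1,19,21
z: 48,32,-128,-144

steps = 10; useful = 32; efficiency = 32/40 = 4/5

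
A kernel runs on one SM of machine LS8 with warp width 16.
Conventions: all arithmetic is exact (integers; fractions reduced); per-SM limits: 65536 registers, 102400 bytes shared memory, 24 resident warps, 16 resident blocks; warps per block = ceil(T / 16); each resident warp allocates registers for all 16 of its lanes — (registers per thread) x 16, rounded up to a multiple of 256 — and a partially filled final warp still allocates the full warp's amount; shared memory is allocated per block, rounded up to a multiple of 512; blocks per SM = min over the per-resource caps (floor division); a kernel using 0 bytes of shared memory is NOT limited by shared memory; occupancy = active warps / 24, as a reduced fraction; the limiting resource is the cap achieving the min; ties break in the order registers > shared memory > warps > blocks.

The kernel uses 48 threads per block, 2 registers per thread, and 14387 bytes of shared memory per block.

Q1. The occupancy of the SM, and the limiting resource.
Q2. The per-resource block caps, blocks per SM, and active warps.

Answer: occupancy 3/4, limited by shared memory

registers: 85 blocks
shared memory: 6 blocks
warps: 8 blocks
blocks: 16 blocks

Answer: 6 blocks, 18 active warps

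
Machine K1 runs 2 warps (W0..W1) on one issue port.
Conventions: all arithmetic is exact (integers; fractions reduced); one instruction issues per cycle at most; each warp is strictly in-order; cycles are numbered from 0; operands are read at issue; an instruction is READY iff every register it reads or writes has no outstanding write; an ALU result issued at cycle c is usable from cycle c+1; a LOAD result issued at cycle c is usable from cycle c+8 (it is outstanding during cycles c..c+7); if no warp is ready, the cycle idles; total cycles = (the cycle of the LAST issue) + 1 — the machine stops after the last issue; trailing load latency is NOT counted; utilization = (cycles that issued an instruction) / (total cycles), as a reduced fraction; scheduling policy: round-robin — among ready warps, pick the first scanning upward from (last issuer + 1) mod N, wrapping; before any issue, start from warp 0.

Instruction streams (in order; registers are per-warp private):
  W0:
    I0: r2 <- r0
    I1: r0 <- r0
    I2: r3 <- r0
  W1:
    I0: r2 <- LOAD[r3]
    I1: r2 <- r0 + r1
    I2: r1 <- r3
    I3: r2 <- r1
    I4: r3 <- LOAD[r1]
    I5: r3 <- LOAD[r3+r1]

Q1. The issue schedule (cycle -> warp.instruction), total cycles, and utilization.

cycle 0: W0.I0
cycle 1: W1.I0
cycle 2: W0.I1
cycle 3: W0.I2
cycle 4: idle
cycle 5: idle
cycle 6: idle
cycle 7: idle
cycle 8: idle
cycle 9: W1.I1
cycle 10: W1.I2
cycle 11: W1.I3
cycle 12: W1.I4
cycle 13: idle
cycle 14: idle
cycle 15: idle
cycle 16: idle
cycle 17: idle
cycle 18: idle
cycle 19: idle
cycle 20: W1.I5

Answer: 21 cycles, utilization 3/7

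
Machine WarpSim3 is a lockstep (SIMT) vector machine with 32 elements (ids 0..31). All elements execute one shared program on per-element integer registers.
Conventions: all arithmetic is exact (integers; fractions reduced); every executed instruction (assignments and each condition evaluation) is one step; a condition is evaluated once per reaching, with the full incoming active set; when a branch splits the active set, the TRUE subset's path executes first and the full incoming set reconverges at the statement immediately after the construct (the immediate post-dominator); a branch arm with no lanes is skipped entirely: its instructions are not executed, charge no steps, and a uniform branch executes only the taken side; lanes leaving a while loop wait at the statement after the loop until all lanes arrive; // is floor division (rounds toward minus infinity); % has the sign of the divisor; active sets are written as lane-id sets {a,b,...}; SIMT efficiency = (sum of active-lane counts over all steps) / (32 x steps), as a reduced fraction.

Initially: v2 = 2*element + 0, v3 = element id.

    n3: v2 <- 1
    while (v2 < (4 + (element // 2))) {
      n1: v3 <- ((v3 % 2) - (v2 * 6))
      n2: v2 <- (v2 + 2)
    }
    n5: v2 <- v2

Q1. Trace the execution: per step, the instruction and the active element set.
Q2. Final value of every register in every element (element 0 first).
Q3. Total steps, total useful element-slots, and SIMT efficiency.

step 0: v2 <- 1                      {0,1,2,3,4,5,6,7,8,9,10,11,12,13,14,15,16,17,18,19,20,21,22,23,24,25,26,27,28,29,30,31}
step 1: eval (v2 < (4 + (element // 2))) {0,1,2,3,4,5,6,7,8,9,10,11,12,13,14,15,16,17,18,19,20,21,22,23,24,25,26,27,28,29,30,31}
step 2: v3 <- ((v3 % 2) - (v2 * 6))  {0,1,2,3,4,5,6,7,8,9,10,11,12,13,14,15,16,17,18,19,20,21,22,23,24,25,26,27,28,29,30,31}
step 3: v2 <- (v2 + 2)               {0,1,2,3,4,5,6,7,8,9,10,11,12,13,14,15,16,17,18,19,20,21,22,23,24,25,26,27,28,29,30,31}
step 4: eval (v2 < (4 + (element // 2))) {0,1,2,3,4,5,6,7,8,9,10,11,12,13,14,15,16,17,18,19,20,21,22,23,24,25,26,27,28,29,30,31}
step 5: v3 <- ((v3 % 2) - (v2 * 6))  {0,1,2,3,4,5,6,7,8,9,10,11,12,13,14,15,16,17,18,19,20,21,22,23,24,25,26,27,28,29,30,31}
step 6: v2 <- (v2 + 2)               {0,1,2,3,4,5,6,7,8,9,10,11,12,13,14,15,16,17,18,19,20,21,22,23,24,25,26,27,28,29,30,31}
step 7: eval (v2 < (4 + (element // 2))) {0,1,2,3,4,5,6,7,8,9,10,11,12,13,14,15,16,17,18,19,20,21,22,23,24,25,26,27,28,29,30,31}
step 8: v3 <- ((v3 % 2) - (v2 * 6))  {4,5,6,7,8,9,10,11,12,13,14,15,16,17,18,19,20,21,22,23,24,25,26,27,28,29,30,31}
step 9: v2 <- (v2 + 2)               {4,5,6,7,8,9,10,11,12,13,14,15,16,17,18,19,20,21,22,23,24,25,26,27,28,29,30,31}
step 10: eval (v2 < (4 + (element // 2))) {4,5,6,7,8,9,10,11,12,13,14,15,16,17,18,19,20,21,22,23,24,25,26,27,28,29,30,31}
step 11: v3 <- ((v3 % 2) - (v2 * 6))  {8,9,10,11,12,13,14,15,16,17,18,19,20,21,22,23,24,25,26,27,28,29,30,31}
step 12: v2 <- (v2 + 2)               {8,9,10,11,12,13,14,15,16,17,18,19,20,21,22,23,24,25,26,27,28,29,30,31}
step 13: eval (v2 < (4 + (element // 2))) {8,9,10,11,12,13,14,15,16,17,18,19,20,21,22,23,24,25,26,27,28,29,30,31}
step 14: v3 <- ((v3 % 2) - (v2 * 6))  {12,13,14,15,16,17,18,19,20,21,22,23,24,25,26,27,28,29,30,31}
step 15: v2 <- (v2 + 2)               {12,13,14,15,16,17,18,19,20,21,22,23,24,25,26,27,28,29,30,31}
step 16: eval (v2 < (4 + (element // 2))) {12,13,14,15,16,17,18,19,20,21,22,23,24,25,26,27,28,29,30,31}
step 17: v3 <- ((v3 % 2) - (v2 * 6))  {16,17,18,19,20,21,22,23,24,25,26,27,28,29,30,31}
step 18: v2 <- (v2 + 2)               {16,17,18,19,20,21,22,23,24,25,26,27,28,29,30,31}
step 19: eval (v2 < (4 + (element // 2))) {16,17,18,19,20,21,22,23,24,25,26,27,28,29,30,31}
step 20: v3 <- ((v3 % 2) - (v2 * 6))  {20,21,22,23,24,25,26,27,28,29,30,31}
step 21: v2 <- (v2 + 2)               {20,21,22,23,24,25,26,27,28,29,30,31}
step 22: eval (v2 < (4 + (element // 2))) {20,21,22,23,24,25,26,27,28,29,30,31}
step 23: v3 <- ((v3 % 2) - (v2 * 6))  {24,25,26,27,28,29,30,31}
step 24: v2 <- (v2 + 2)               {24,25,26,27,28,29,30,31}
step 25: eval (v2 < (4 + (element // 2))) {24,25,26,27,28,29,30,31}
step 26: v3 <- ((v3 % 2) - (v2 * 6))  {28,29,30,31}
step 27: v2 <- (v2 + 2)               {28,29,30,31}
step 28: eval (v2 < (4 + (element // 2))) {28,29,30,31}
step 29: v2 <- v2                     {0,1,2,3,4,5,6,7,8,9,10,11,12,13,14,15,16,17,18,19,20,21,22,23,24,25,26,27,28,29,30,31}

Answer: 30 steps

v2: 5,5,5,5,7,7,7,7,9,9,9,9,11,11,11,11,13,13,13,13,15,15,15,15,17,17,17,17,19,19,19,19
v3: -18,-17,-18,-17,-30,-29,-30,-29,-42,-41,-42,-41,-54,-53,-54,-53,-66,-65,-66,-65,-78,-77,-78,-77,-90,-89,-90,-89,-102,-101,-102,-101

steps = 30; useful = 624; efficiency = 624/960 = 13/20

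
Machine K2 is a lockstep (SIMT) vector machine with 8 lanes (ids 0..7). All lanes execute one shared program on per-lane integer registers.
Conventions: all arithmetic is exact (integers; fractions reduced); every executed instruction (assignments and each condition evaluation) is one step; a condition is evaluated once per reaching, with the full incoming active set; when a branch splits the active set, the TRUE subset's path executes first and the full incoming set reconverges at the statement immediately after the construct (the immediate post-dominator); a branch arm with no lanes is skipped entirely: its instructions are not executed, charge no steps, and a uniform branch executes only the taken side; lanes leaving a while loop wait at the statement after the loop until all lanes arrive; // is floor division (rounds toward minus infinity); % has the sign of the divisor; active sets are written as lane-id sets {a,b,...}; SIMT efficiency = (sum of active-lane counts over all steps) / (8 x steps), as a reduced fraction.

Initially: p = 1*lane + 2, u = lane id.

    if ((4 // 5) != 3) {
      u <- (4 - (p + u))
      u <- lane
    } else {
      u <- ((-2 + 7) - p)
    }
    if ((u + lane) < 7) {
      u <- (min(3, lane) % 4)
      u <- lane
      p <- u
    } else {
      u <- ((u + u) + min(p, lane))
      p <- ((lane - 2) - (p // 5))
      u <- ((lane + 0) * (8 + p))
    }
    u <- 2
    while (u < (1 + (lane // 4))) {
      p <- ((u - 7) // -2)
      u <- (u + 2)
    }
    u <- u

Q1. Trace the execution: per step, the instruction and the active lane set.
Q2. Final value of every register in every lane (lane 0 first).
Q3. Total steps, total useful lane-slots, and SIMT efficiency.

step 0: eval ((4 // 5) != 3)         {0,1,2,3,4,5,6,7}
step 1: u <- (4 - (p + u))           {0,1,2,3,4,5,6,7}
step 2: u <- lane                    {0,1,2,3,4,5,6,7}
step 3: eval ((u + lane) < 7)        {0,1,2,3,4,5,6,7}
step 4: u <- (min(3, lane) % 4)      {0,1,2,3}
step 5: u <- lane                    {0,1,2,3}
step 6: p <- u                       {0,1,2,3}
step 7: u <- ((u + u) + min(p, lane)) {4,5,6,7}
step 8: p <- ((lane - 2) - (p // 5)) {4,5,6,7}
step 9: u <- ((lane + 0) * (8 + p))  {4,5,6,7}
step 10: u <- 2                       {0,1,2,3,4,5,6,7}
step 11: eval (u < (1 + (lane // 4))) {0,1,2,3,4,5,6,7}
step 12: u <- u                       {0,1,2,3,4,5,6,7}

Answer: 13 steps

p: 0,1,2,3,1,2,3,4
u: 2,2,2,2,2,2,2,2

steps = 13; useful = 80; efficiency = 80/104 = 10/13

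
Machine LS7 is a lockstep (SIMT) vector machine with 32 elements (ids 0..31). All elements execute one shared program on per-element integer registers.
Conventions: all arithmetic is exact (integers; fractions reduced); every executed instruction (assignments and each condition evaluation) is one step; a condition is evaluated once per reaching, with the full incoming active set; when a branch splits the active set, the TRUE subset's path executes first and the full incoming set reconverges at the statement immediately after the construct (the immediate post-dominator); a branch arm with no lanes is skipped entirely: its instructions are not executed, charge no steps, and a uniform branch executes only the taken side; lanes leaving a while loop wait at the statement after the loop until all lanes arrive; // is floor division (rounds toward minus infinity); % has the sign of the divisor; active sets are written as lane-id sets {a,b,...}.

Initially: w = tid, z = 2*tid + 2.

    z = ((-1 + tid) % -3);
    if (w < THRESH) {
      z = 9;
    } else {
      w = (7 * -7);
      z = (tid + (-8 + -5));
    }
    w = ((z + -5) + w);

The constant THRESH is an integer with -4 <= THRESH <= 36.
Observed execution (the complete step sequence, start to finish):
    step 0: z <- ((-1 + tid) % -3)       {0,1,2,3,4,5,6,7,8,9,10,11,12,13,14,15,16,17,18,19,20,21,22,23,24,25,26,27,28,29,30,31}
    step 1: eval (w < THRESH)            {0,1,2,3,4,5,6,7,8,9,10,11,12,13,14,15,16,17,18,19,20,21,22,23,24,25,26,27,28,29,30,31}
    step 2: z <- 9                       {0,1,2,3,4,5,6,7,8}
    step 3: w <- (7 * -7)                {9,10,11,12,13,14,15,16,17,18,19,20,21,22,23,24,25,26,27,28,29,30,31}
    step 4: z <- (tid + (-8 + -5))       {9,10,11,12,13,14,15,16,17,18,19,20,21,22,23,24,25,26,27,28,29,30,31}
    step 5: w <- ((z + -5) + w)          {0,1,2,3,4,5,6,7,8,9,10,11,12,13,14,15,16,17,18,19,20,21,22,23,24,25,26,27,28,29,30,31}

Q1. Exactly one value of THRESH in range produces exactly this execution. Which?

Answer: THRESH = 9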